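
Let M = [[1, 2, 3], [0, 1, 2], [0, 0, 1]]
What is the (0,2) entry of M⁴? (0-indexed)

36

M = I + N where N = [[0, 2, 3], [0, 0, 2], [0, 0, 0]] is strictly upper-triangular, so N³ = 0.
(I + N)⁴ = I + 4·N + 6·N² = [[1, 8, 36], [0, 1, 8], [0, 0, 1]].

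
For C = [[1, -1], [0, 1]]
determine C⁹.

[[1, -9], [0, 1]]

C = I + N where N = [[0, -1], [0, 0]] is strictly upper-triangular, so N² = 0.
(I + N)⁹ = I + 9·N = [[1, -9], [0, 1]].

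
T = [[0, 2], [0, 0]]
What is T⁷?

[[0, 0], [0, 0]]

T is strictly triangular, hence nilpotent: T² = 0, so T⁷ = 0.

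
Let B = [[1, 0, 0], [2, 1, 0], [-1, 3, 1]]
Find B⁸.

[[1, 0, 0], [16, 1, 0], [160, 24, 1]]

B = I + N where N = [[0, 0, 0], [2, 0, 0], [-1, 3, 0]] is strictly lower-triangular, so N³ = 0.
(I + N)⁸ = I + 8·N + 28·N² = [[1, 0, 0], [16, 1, 0], [160, 24, 1]].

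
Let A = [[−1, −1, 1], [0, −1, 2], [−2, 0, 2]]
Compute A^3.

[[3, −1, 1], [0, 3, 2], [−2, 0, 6]]

A^2 = [[−1, 2, −1], [−4, 1, 2], [−2, 2, 2]]
A^3 = [[3, −1, 1], [0, 3, 2], [−2, 0, 6]]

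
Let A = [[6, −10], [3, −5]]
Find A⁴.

[[6, −10], [3, −5]]

A² = A (a projection; rank 1, trace 1), so A⁴ = A.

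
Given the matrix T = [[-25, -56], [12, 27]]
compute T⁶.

[[-4367, -10192], [2184, 5097]]

tr T = 2 and det T = -3, so the characteristic polynomial is λ² − (2)λ + (-3) with roots -1 and 3.
Eigenvectors give P = [[7, -2], [-3, 1]] with P⁻¹ = [[1, 2], [3, 7]], and T = P·diag(-1, 3)·P⁻¹.
Then T⁶ = P·diag(1, 729)·P⁻¹ = [[7, -1458], [-3, 729]] · [[1, 2], [3, 7]] = [[-4367, -10192], [2184, 5097]].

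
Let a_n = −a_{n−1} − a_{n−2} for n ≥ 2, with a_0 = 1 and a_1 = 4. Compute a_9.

1

With companion matrix M = [[−1, −1], [1, 0]], [a_n, a_{n−1}]ᵀ = M·[a_{n−1}, a_{n−2}]ᵀ, so [a_9, a_8]ᵀ = M^8·[a_1, a_0]ᵀ.
M^8 = [[0, 1], [−1, −1]], giving [a_9, a_8]ᵀ = [[1], [−5]].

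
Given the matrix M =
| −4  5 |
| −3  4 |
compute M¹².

[[1, 0], [0, 1]]

M² = I (check: tr M = 0 and det M = −1), so M¹² = I since 12 is even.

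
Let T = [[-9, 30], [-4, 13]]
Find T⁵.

[[-1209, 3630], [-484, 1453]]

tr T = 4 and det T = 3, so the characteristic polynomial is λ² − (4)λ + (3) with roots 1 and 3.
Eigenvectors give P = [[3, -5], [1, -2]] with P⁻¹ = [[2, -5], [1, -3]], and T = P·diag(1, 3)·P⁻¹.
Then T⁵ = P·diag(1, 243)·P⁻¹ = [[3, -1215], [1, -486]] · [[2, -5], [1, -3]] = [[-1209, 3630], [-484, 1453]].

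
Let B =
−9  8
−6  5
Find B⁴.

[[321, −320], [240, −239]]

tr B = −4 and det B = 3, so the characteristic polynomial is λ² − (−4)λ + (3) with roots −1 and −3.
Eigenvectors give P = [[1, 4], [1, 3]] with P⁻¹ = [[−3, 4], [1, −1]], and B = P·diag(−1, −3)·P⁻¹.
Then B⁴ = P·diag(1, 81)·P⁻¹ = [[1, 324], [1, 243]] · [[−3, 4], [1, −1]] = [[321, −320], [240, −239]].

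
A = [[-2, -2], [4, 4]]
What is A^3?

A^2 = [[-4, -4], [8, 8]]
A^3 = [[-8, -8], [16, 16]]

[[-8, -8], [16, 16]]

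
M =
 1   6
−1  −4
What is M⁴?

tr M = −3 and det M = 2, so the characteristic polynomial is λ² − (−3)λ + (2) with roots −2 and −1.
Eigenvectors give P = [[−2, 3], [1, −1]] with P⁻¹ = [[1, 3], [1, 2]], and M = P·diag(−2, −1)·P⁻¹.
Then M⁴ = P·diag(16, 1)·P⁻¹ = [[−32, 3], [16, −1]] · [[1, 3], [1, 2]] = [[−29, −90], [15, 46]].

[[−29, −90], [15, 46]]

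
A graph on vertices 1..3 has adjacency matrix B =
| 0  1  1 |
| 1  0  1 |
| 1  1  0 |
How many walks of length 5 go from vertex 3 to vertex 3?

10

The number of length-5 walks from vertex 3 to vertex 3 is entry (3,3) of B⁵, where B is the adjacency matrix.
B² = [[2, 1, 1], [1, 2, 1], [1, 1, 2]]
B³ = [[2, 3, 3], [3, 2, 3], [3, 3, 2]]
B⁴ = [[6, 5, 5], [5, 6, 5], [5, 5, 6]]
B⁵ = [[10, 11, 11], [11, 10, 11], [11, 11, 10]]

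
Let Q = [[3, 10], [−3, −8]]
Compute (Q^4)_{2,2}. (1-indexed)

tr Q = −5 and det Q = 6, so the characteristic polynomial is λ² − (−5)λ + (6) with roots −3 and −2.
Eigenvectors give P = [[5, −2], [−3, 1]] with P⁻¹ = [[−1, −2], [−3, −5]], and Q = P·diag(−3, −2)·P⁻¹.
Then Q^4 = P·diag(81, 16)·P⁻¹ = [[405, −32], [−243, 16]] · [[−1, −2], [−3, −5]] = [[−309, −650], [195, 406]].

406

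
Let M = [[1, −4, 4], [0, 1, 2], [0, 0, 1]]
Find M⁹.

M = I + N where N = [[0, −4, 4], [0, 0, 2], [0, 0, 0]] is strictly upper-triangular, so N³ = 0.
(I + N)⁹ = I + 9·N + 36·N² = [[1, −36, −252], [0, 1, 18], [0, 0, 1]].

[[1, −36, −252], [0, 1, 18], [0, 0, 1]]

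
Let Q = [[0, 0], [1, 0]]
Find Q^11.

Q is strictly triangular, hence nilpotent: Q^2 = 0, so Q^11 = 0.

[[0, 0], [0, 0]]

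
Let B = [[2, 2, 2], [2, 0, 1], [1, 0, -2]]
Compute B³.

B² = [[10, 4, 2], [5, 4, 2], [0, 2, 6]]
B³ = [[30, 20, 20], [20, 10, 10], [10, 0, -10]]

[[30, 20, 20], [20, 10, 10], [10, 0, -10]]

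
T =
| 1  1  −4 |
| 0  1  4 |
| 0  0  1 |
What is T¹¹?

T = I + N where N = [[0, 1, −4], [0, 0, 4], [0, 0, 0]] is strictly upper-triangular, so N³ = 0.
(I + N)¹¹ = I + 11·N + 55·N² = [[1, 11, 176], [0, 1, 44], [0, 0, 1]].

[[1, 11, 176], [0, 1, 44], [0, 0, 1]]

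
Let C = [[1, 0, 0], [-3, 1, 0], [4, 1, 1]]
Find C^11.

[[1, 0, 0], [-33, 1, 0], [-121, 11, 1]]

C = I + N where N = [[0, 0, 0], [-3, 0, 0], [4, 1, 0]] is strictly lower-triangular, so N^3 = 0.
(I + N)^11 = I + 11·N + 55·N^2 = [[1, 0, 0], [-33, 1, 0], [-121, 11, 1]].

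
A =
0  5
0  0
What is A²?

[[0, 0], [0, 0]]

A is strictly triangular, hence nilpotent: A² = 0, so A² = 0.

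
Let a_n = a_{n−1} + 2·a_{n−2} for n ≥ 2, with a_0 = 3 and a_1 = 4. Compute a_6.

150

With companion matrix A = [[1, 2], [1, 0]], [a_n, a_{n−1}]ᵀ = A·[a_{n−1}, a_{n−2}]ᵀ, so [a_6, a_5]ᵀ = A⁵·[a_1, a_0]ᵀ.
A⁵ = [[21, 22], [11, 10]], giving [a_6, a_5]ᵀ = [[150], [74]].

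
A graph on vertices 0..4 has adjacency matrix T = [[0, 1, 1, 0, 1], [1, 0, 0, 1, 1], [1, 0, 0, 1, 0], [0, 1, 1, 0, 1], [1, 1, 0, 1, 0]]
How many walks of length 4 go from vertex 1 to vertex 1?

19

The number of length-4 walks from vertex 1 to vertex 1 is entry (1,1) of T⁴, where T is the adjacency matrix.
T² = [[3, 1, 0, 3, 1], [1, 3, 2, 1, 2], [0, 2, 2, 0, 2], [3, 1, 0, 3, 1], [1, 2, 2, 1, 3]]
T³ = [[2, 7, 6, 2, 7], [7, 4, 2, 7, 5], [6, 2, 0, 6, 2], [2, 7, 6, 2, 7], [7, 5, 2, 7, 4]]
T⁴ = [[20, 11, 4, 20, 11], [11, 19, 14, 11, 18], [4, 14, 12, 4, 14], [20, 11, 4, 20, 11], [11, 18, 14, 11, 19]]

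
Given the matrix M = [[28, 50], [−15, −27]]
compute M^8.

[[38086, 63050], [−18915, −31269]]

tr M = 1 and det M = −6, so the characteristic polynomial is λ² − (1)λ + (−6) with roots −2 and 3.
Eigenvectors give P = [[−5, −2], [3, 1]] with P⁻¹ = [[1, 2], [−3, −5]], and M = P·diag(−2, 3)·P⁻¹.
Then M^8 = P·diag(256, 6561)·P⁻¹ = [[−1280, −13122], [768, 6561]] · [[1, 2], [−3, −5]] = [[38086, 63050], [−18915, −31269]].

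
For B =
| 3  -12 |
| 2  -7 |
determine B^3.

[[51, -156], [26, -79]]

tr B = -4 and det B = 3, so the characteristic polynomial is λ² − (-4)λ + (3) with roots -3 and -1.
Eigenvectors give P = [[2, 3], [1, 1]] with P⁻¹ = [[-1, 3], [1, -2]], and B = P·diag(-3, -1)·P⁻¹.
Then B^3 = P·diag(-27, -1)·P⁻¹ = [[-54, -3], [-27, -1]] · [[-1, 3], [1, -2]] = [[51, -156], [26, -79]].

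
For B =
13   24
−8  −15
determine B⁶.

tr B = −2 and det B = −3, so the characteristic polynomial is λ² − (−2)λ + (−3) with roots −3 and 1.
Eigenvectors give P = [[−3, −2], [2, 1]] with P⁻¹ = [[1, 2], [−2, −3]], and B = P·diag(−3, 1)·P⁻¹.
Then B⁶ = P·diag(729, 1)·P⁻¹ = [[−2187, −2], [1458, 1]] · [[1, 2], [−2, −3]] = [[−2183, −4368], [1456, 2913]].

[[−2183, −4368], [1456, 2913]]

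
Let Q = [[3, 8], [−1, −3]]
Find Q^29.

Q² = I (check: tr Q = 0 and det Q = −1), so Q^29 = Q since 29 is odd.

[[3, 8], [−1, −3]]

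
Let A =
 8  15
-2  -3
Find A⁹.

[[115538, 287565], [-38342, -95343]]

tr A = 5 and det A = 6, so the characteristic polynomial is λ² − (5)λ + (6) with roots 2 and 3.
Eigenvectors give P = [[5, 3], [-2, -1]] with P⁻¹ = [[-1, -3], [2, 5]], and A = P·diag(2, 3)·P⁻¹.
Then A⁹ = P·diag(512, 19683)·P⁻¹ = [[2560, 59049], [-1024, -19683]] · [[-1, -3], [2, 5]] = [[115538, 287565], [-38342, -95343]].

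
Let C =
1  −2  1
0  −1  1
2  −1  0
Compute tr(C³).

C² = [[3, −1, −1], [2, 0, −1], [2, −3, 1]]
C³ = [[1, −4, 2], [0, −3, 2], [4, −2, −1]]

−3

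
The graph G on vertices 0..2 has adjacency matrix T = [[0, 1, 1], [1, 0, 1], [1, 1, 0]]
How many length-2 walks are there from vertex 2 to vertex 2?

2

The number of length-2 walks from vertex 2 to vertex 2 is entry (2,2) of T², where T is the adjacency matrix.
T² = [[2, 1, 1], [1, 2, 1], [1, 1, 2]]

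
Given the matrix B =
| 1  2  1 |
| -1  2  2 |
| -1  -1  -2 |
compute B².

[[-2, 5, 3], [-5, 0, -1], [2, -2, 1]]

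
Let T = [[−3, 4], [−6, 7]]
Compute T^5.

tr T = 4 and det T = 3, so the characteristic polynomial is λ² − (4)λ + (3) with roots 1 and 3.
Eigenvectors give P = [[1, −2], [1, −3]] with P⁻¹ = [[3, −2], [1, −1]], and T = P·diag(1, 3)·P⁻¹.
Then T^5 = P·diag(1, 243)·P⁻¹ = [[1, −486], [1, −729]] · [[3, −2], [1, −1]] = [[−483, 484], [−726, 727]].

[[−483, 484], [−726, 727]]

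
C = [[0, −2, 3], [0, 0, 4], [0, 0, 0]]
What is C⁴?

C is strictly triangular, hence nilpotent: C³ = 0, so C⁴ = 0.

[[0, 0, 0], [0, 0, 0], [0, 0, 0]]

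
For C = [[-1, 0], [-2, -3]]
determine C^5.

tr C = -4 and det C = 3, so the characteristic polynomial is λ² − (-4)λ + (3) with roots -3 and -1.
Eigenvectors give P = [[0, -1], [1, 1]] with P⁻¹ = [[1, 1], [-1, 0]], and C = P·diag(-3, -1)·P⁻¹.
Then C^5 = P·diag(-243, -1)·P⁻¹ = [[0, 1], [-243, -1]] · [[1, 1], [-1, 0]] = [[-1, 0], [-242, -243]].

[[-1, 0], [-242, -243]]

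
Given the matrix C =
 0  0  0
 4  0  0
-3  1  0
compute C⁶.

[[0, 0, 0], [0, 0, 0], [0, 0, 0]]

C is strictly triangular, hence nilpotent: C³ = 0, so C⁶ = 0.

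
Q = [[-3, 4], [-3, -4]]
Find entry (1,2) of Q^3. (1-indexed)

Q^2 = [[-3, -28], [21, 4]]
Q^3 = [[93, 100], [-75, 68]]

100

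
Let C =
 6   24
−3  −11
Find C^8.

[[−50184, −151320], [18915, 57001]]

tr C = −5 and det C = 6, so the characteristic polynomial is λ² − (−5)λ + (6) with roots −2 and −3.
Eigenvectors give P = [[−3, 8], [1, −3]] with P⁻¹ = [[−3, −8], [−1, −3]], and C = P·diag(−2, −3)·P⁻¹.
Then C^8 = P·diag(256, 6561)·P⁻¹ = [[−768, 52488], [256, −19683]] · [[−3, −8], [−1, −3]] = [[−50184, −151320], [18915, 57001]].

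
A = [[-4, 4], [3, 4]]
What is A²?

[[28, 0], [0, 28]]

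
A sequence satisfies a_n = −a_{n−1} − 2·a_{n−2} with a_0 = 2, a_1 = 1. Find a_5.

−13

With companion matrix A = [[−1, −2], [1, 0]], [a_n, a_{n−1}]ᵀ = A·[a_{n−1}, a_{n−2}]ᵀ, so [a_5, a_4]ᵀ = A^4·[a_1, a_0]ᵀ.
A^4 = [[−1, −6], [3, 2]], giving [a_5, a_4]ᵀ = [[−13], [7]].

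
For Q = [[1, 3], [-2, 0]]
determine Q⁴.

Q² = [[-5, 3], [-2, -6]]
Q³ = [[-11, -15], [10, -6]]
Q⁴ = [[19, -33], [22, 30]]

[[19, -33], [22, 30]]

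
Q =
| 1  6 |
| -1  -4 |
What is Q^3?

[[13, 42], [-7, -22]]

tr Q = -3 and det Q = 2, so the characteristic polynomial is λ² − (-3)λ + (2) with roots -2 and -1.
Eigenvectors give P = [[-2, -3], [1, 1]] with P⁻¹ = [[1, 3], [-1, -2]], and Q = P·diag(-2, -1)·P⁻¹.
Then Q^3 = P·diag(-8, -1)·P⁻¹ = [[16, 3], [-8, -1]] · [[1, 3], [-1, -2]] = [[13, 42], [-7, -22]].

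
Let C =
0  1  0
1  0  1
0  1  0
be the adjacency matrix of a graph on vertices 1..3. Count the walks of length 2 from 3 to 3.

1

The number of length-2 walks from vertex 3 to vertex 3 is entry (3,3) of C^2, where C is the adjacency matrix.
C^2 = [[1, 0, 1], [0, 2, 0], [1, 0, 1]]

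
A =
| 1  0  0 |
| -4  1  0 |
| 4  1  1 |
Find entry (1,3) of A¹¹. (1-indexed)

A = I + N where N = [[0, 0, 0], [-4, 0, 0], [4, 1, 0]] is strictly lower-triangular, so N³ = 0.
(I + N)¹¹ = I + 11·N + 55·N² = [[1, 0, 0], [-44, 1, 0], [-176, 11, 1]].

0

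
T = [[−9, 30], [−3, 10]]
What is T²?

[[−9, 30], [−3, 10]]

T² = T (a projection; rank 1, trace 1), so T² = T.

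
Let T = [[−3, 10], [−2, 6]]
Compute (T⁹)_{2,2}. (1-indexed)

2556

tr T = 3 and det T = 2, so the characteristic polynomial is λ² − (3)λ + (2) with roots 2 and 1.
Eigenvectors give P = [[2, 5], [1, 2]] with P⁻¹ = [[−2, 5], [1, −2]], and T = P·diag(2, 1)·P⁻¹.
Then T⁹ = P·diag(512, 1)·P⁻¹ = [[1024, 5], [512, 2]] · [[−2, 5], [1, −2]] = [[−2043, 5110], [−1022, 2556]].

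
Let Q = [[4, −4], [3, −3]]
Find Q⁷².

[[4, −4], [3, −3]]

Q² = Q (a projection; rank 1, trace 1), so Q⁷² = Q.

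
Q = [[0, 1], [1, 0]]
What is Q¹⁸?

[[1, 0], [0, 1]]

Q² = I (check: tr Q = 0 and det Q = −1), so Q¹⁸ = I since 18 is even.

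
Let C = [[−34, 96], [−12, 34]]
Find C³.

tr C = 0 and det C = −4, so the characteristic polynomial is λ² − (0)λ + (−4) with roots 2 and −2.
Eigenvectors give P = [[−8, 3], [−3, 1]] with P⁻¹ = [[1, −3], [3, −8]], and C = P·diag(2, −2)·P⁻¹.
Then C³ = P·diag(8, −8)·P⁻¹ = [[−64, −24], [−24, −8]] · [[1, −3], [3, −8]] = [[−136, 384], [−48, 136]].

[[−136, 384], [−48, 136]]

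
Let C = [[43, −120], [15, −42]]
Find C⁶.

tr C = 1 and det C = −6, so the characteristic polynomial is λ² − (1)λ + (−6) with roots 3 and −2.
Eigenvectors give P = [[3, −8], [1, −3]] with P⁻¹ = [[3, −8], [1, −3]], and C = P·diag(3, −2)·P⁻¹.
Then C⁶ = P·diag(729, 64)·P⁻¹ = [[2187, −512], [729, −192]] · [[3, −8], [1, −3]] = [[6049, −15960], [1995, −5256]].

[[6049, −15960], [1995, −5256]]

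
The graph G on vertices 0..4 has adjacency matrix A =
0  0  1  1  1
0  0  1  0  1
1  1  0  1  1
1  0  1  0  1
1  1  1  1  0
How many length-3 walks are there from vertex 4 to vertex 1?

7

The number of length-3 walks from vertex 4 to vertex 1 is entry (4,1) of A³, where A is the adjacency matrix.
A² = [[3, 2, 2, 2, 2], [2, 2, 1, 2, 1], [2, 1, 4, 2, 3], [2, 2, 2, 3, 2], [2, 1, 3, 2, 4]]
A³ = [[6, 4, 9, 7, 9], [4, 2, 7, 4, 7], [9, 7, 8, 9, 9], [7, 4, 9, 6, 9], [9, 7, 9, 9, 8]]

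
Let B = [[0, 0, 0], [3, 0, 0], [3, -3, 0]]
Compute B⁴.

B is strictly triangular, hence nilpotent: B³ = 0, so B⁴ = 0.

[[0, 0, 0], [0, 0, 0], [0, 0, 0]]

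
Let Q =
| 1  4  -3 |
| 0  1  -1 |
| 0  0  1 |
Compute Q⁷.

[[1, 28, -105], [0, 1, -7], [0, 0, 1]]

Q = I + N where N = [[0, 4, -3], [0, 0, -1], [0, 0, 0]] is strictly upper-triangular, so N³ = 0.
(I + N)⁷ = I + 7·N + 21·N² = [[1, 28, -105], [0, 1, -7], [0, 0, 1]].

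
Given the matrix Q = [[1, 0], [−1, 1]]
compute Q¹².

Q = I + N where N = [[0, 0], [−1, 0]] is strictly lower-triangular, so N² = 0.
(I + N)¹² = I + 12·N = [[1, 0], [−12, 1]].

[[1, 0], [−12, 1]]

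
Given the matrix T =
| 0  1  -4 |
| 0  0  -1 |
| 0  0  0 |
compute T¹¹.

T is strictly triangular, hence nilpotent: T³ = 0, so T¹¹ = 0.

[[0, 0, 0], [0, 0, 0], [0, 0, 0]]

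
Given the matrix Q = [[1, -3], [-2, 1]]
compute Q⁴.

[[73, -84], [-56, 73]]

Q² = [[7, -6], [-4, 7]]
Q³ = [[19, -27], [-18, 19]]
Q⁴ = [[73, -84], [-56, 73]]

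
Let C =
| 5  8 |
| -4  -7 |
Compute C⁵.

tr C = -2 and det C = -3, so the characteristic polynomial is λ² − (-2)λ + (-3) with roots 1 and -3.
Eigenvectors give P = [[-2, 1], [1, -1]] with P⁻¹ = [[-1, -1], [-1, -2]], and C = P·diag(1, -3)·P⁻¹.
Then C⁵ = P·diag(1, -243)·P⁻¹ = [[-2, -243], [1, 243]] · [[-1, -1], [-1, -2]] = [[245, 488], [-244, -487]].

[[245, 488], [-244, -487]]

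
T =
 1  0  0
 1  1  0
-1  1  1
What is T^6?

[[1, 0, 0], [6, 1, 0], [9, 6, 1]]

T = I + N where N = [[0, 0, 0], [1, 0, 0], [-1, 1, 0]] is strictly lower-triangular, so N^3 = 0.
(I + N)^6 = I + 6·N + 15·N^2 = [[1, 0, 0], [6, 1, 0], [9, 6, 1]].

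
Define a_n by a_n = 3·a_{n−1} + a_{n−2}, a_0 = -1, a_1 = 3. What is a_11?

381606

With companion matrix A = [[3, 1], [1, 0]], [a_n, a_{n−1}]ᵀ = A·[a_{n−1}, a_{n−2}]ᵀ, so [a_11, a_10]ᵀ = A¹⁰·[a_1, a_0]ᵀ.
A¹⁰ = [[141481, 42837], [42837, 12970]], giving [a_11, a_10]ᵀ = [[381606], [115541]].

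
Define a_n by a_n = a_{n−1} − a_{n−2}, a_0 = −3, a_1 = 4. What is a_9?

With companion matrix C = [[1, −1], [1, 0]], [a_n, a_{n−1}]ᵀ = C·[a_{n−1}, a_{n−2}]ᵀ, so [a_9, a_8]ᵀ = C⁸·[a_1, a_0]ᵀ.
C⁸ = [[0, −1], [1, −1]], giving [a_9, a_8]ᵀ = [[3], [7]].

3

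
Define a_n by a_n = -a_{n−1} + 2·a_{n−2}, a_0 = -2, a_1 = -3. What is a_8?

83

With companion matrix C = [[-1, 2], [1, 0]], [a_n, a_{n−1}]ᵀ = C·[a_{n−1}, a_{n−2}]ᵀ, so [a_8, a_7]ᵀ = C⁷·[a_1, a_0]ᵀ.
C⁷ = [[-85, 86], [43, -42]], giving [a_8, a_7]ᵀ = [[83], [-45]].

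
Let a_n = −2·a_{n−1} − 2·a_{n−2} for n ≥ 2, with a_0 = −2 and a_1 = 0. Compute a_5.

0

With companion matrix B = [[−2, −2], [1, 0]], [a_n, a_{n−1}]ᵀ = B·[a_{n−1}, a_{n−2}]ᵀ, so [a_5, a_4]ᵀ = B⁴·[a_1, a_0]ᵀ.
B⁴ = [[−4, 0], [0, −4]], giving [a_5, a_4]ᵀ = [[0], [8]].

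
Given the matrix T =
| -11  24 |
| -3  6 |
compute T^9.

[[-173051, 460104], [-57513, 152856]]

tr T = -5 and det T = 6, so the characteristic polynomial is λ² − (-5)λ + (6) with roots -3 and -2.
Eigenvectors give P = [[-3, -8], [-1, -3]] with P⁻¹ = [[-3, 8], [1, -3]], and T = P·diag(-3, -2)·P⁻¹.
Then T^9 = P·diag(-19683, -512)·P⁻¹ = [[59049, 4096], [19683, 1536]] · [[-3, 8], [1, -3]] = [[-173051, 460104], [-57513, 152856]].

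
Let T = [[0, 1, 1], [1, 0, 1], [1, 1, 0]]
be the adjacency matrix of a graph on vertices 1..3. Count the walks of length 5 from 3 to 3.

10

The number of length-5 walks from vertex 3 to vertex 3 is entry (3,3) of T⁵, where T is the adjacency matrix.
T² = [[2, 1, 1], [1, 2, 1], [1, 1, 2]]
T³ = [[2, 3, 3], [3, 2, 3], [3, 3, 2]]
T⁴ = [[6, 5, 5], [5, 6, 5], [5, 5, 6]]
T⁵ = [[10, 11, 11], [11, 10, 11], [11, 11, 10]]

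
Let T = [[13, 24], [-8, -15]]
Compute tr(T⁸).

tr T = -2 and det T = -3, so the characteristic polynomial is λ² − (-2)λ + (-3) with roots -3 and 1.
Eigenvectors give P = [[-3, -2], [2, 1]] with P⁻¹ = [[1, 2], [-2, -3]], and T = P·diag(-3, 1)·P⁻¹.
Then T⁸ = P·diag(6561, 1)·P⁻¹ = [[-19683, -2], [13122, 1]] · [[1, 2], [-2, -3]] = [[-19679, -39360], [13120, 26241]].

6562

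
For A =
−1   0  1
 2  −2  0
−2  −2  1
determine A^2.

[[−1, −2, 0], [−6, 4, 2], [−4, 2, −1]]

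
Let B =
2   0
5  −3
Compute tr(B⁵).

−211

tr B = −1 and det B = −6, so the characteristic polynomial is λ² − (−1)λ + (−6) with roots 2 and −3.
Eigenvectors give P = [[1, 0], [1, −1]] with P⁻¹ = [[1, 0], [1, −1]], and B = P·diag(2, −3)·P⁻¹.
Then B⁵ = P·diag(32, −243)·P⁻¹ = [[32, 0], [32, 243]] · [[1, 0], [1, −1]] = [[32, 0], [275, −243]].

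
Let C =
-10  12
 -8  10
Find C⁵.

[[-160, 192], [-128, 160]]

tr C = 0 and det C = -4, so the characteristic polynomial is λ² − (0)λ + (-4) with roots -2 and 2.
Eigenvectors give P = [[-3, 1], [-2, 1]] with P⁻¹ = [[-1, 1], [-2, 3]], and C = P·diag(-2, 2)·P⁻¹.
Then C⁵ = P·diag(-32, 32)·P⁻¹ = [[96, 32], [64, 32]] · [[-1, 1], [-2, 3]] = [[-160, 192], [-128, 160]].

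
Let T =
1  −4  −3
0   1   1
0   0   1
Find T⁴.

T = I + N where N = [[0, −4, −3], [0, 0, 1], [0, 0, 0]] is strictly upper-triangular, so N³ = 0.
(I + N)⁴ = I + 4·N + 6·N² = [[1, −16, −36], [0, 1, 4], [0, 0, 1]].

[[1, −16, −36], [0, 1, 4], [0, 0, 1]]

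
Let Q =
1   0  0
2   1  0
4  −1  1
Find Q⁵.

Q = I + N where N = [[0, 0, 0], [2, 0, 0], [4, −1, 0]] is strictly lower-triangular, so N³ = 0.
(I + N)⁵ = I + 5·N + 10·N² = [[1, 0, 0], [10, 1, 0], [0, −5, 1]].

[[1, 0, 0], [10, 1, 0], [0, −5, 1]]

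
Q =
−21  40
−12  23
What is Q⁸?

tr Q = 2 and det Q = −3, so the characteristic polynomial is λ² − (2)λ + (−3) with roots 3 and −1.
Eigenvectors give P = [[−5, 2], [−3, 1]] with P⁻¹ = [[1, −2], [3, −5]], and Q = P·diag(3, −1)·P⁻¹.
Then Q⁸ = P·diag(6561, 1)·P⁻¹ = [[−32805, 2], [−19683, 1]] · [[1, −2], [3, −5]] = [[−32799, 65600], [−19680, 39361]].

[[−32799, 65600], [−19680, 39361]]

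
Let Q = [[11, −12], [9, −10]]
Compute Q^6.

tr Q = 1 and det Q = −2, so the characteristic polynomial is λ² − (1)λ + (−2) with roots 2 and −1.
Eigenvectors give P = [[4, 1], [3, 1]] with P⁻¹ = [[1, −1], [−3, 4]], and Q = P·diag(2, −1)·P⁻¹.
Then Q^6 = P·diag(64, 1)·P⁻¹ = [[256, 1], [192, 1]] · [[1, −1], [−3, 4]] = [[253, −252], [189, −188]].

[[253, −252], [189, −188]]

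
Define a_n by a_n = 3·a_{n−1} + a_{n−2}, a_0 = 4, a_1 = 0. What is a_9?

15708

With companion matrix A = [[3, 1], [1, 0]], [a_n, a_{n−1}]ᵀ = A·[a_{n−1}, a_{n−2}]ᵀ, so [a_9, a_8]ᵀ = A^8·[a_1, a_0]ᵀ.
A^8 = [[12970, 3927], [3927, 1189]], giving [a_9, a_8]ᵀ = [[15708], [4756]].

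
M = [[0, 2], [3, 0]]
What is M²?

[[6, 0], [0, 6]]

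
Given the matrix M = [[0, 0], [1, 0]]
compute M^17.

M is strictly triangular, hence nilpotent: M^2 = 0, so M^17 = 0.

[[0, 0], [0, 0]]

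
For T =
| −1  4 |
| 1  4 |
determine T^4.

T^2 = [[5, 12], [3, 20]]
T^3 = [[7, 68], [17, 92]]
T^4 = [[61, 300], [75, 436]]

[[61, 300], [75, 436]]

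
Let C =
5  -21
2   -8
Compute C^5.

[[185, -651], [62, -218]]

tr C = -3 and det C = 2, so the characteristic polynomial is λ² − (-3)λ + (2) with roots -2 and -1.
Eigenvectors give P = [[-3, 7], [-1, 2]] with P⁻¹ = [[2, -7], [1, -3]], and C = P·diag(-2, -1)·P⁻¹.
Then C^5 = P·diag(-32, -1)·P⁻¹ = [[96, -7], [32, -2]] · [[2, -7], [1, -3]] = [[185, -651], [62, -218]].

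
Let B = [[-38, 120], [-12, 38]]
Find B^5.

tr B = 0 and det B = -4, so the characteristic polynomial is λ² − (0)λ + (-4) with roots -2 and 2.
Eigenvectors give P = [[10, 3], [3, 1]] with P⁻¹ = [[1, -3], [-3, 10]], and B = P·diag(-2, 2)·P⁻¹.
Then B^5 = P·diag(-32, 32)·P⁻¹ = [[-320, 96], [-96, 32]] · [[1, -3], [-3, 10]] = [[-608, 1920], [-192, 608]].

[[-608, 1920], [-192, 608]]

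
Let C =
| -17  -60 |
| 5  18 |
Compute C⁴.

tr C = 1 and det C = -6, so the characteristic polynomial is λ² − (1)λ + (-6) with roots 3 and -2.
Eigenvectors give P = [[3, -4], [-1, 1]] with P⁻¹ = [[-1, -4], [-1, -3]], and C = P·diag(3, -2)·P⁻¹.
Then C⁴ = P·diag(81, 16)·P⁻¹ = [[243, -64], [-81, 16]] · [[-1, -4], [-1, -3]] = [[-179, -780], [65, 276]].

[[-179, -780], [65, 276]]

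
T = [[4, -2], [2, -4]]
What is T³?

[[48, -24], [24, -48]]

T² = [[12, 0], [0, 12]]
T³ = [[48, -24], [24, -48]]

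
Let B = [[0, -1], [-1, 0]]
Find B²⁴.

B² = I (check: tr B = 0 and det B = -1), so B²⁴ = I since 24 is even.

[[1, 0], [0, 1]]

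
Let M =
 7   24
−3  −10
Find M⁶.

[[−503, −1512], [189, 568]]

tr M = −3 and det M = 2, so the characteristic polynomial is λ² − (−3)λ + (2) with roots −2 and −1.
Eigenvectors give P = [[8, −3], [−3, 1]] with P⁻¹ = [[−1, −3], [−3, −8]], and M = P·diag(−2, −1)·P⁻¹.
Then M⁶ = P·diag(64, 1)·P⁻¹ = [[512, −3], [−192, 1]] · [[−1, −3], [−3, −8]] = [[−503, −1512], [189, 568]].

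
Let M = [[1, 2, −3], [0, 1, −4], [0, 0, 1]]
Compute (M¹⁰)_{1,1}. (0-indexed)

M = I + N where N = [[0, 2, −3], [0, 0, −4], [0, 0, 0]] is strictly upper-triangular, so N³ = 0.
(I + N)¹⁰ = I + 10·N + 45·N² = [[1, 20, −390], [0, 1, −40], [0, 0, 1]].

1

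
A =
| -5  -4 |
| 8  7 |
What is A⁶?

tr A = 2 and det A = -3, so the characteristic polynomial is λ² − (2)λ + (-3) with roots -1 and 3.
Eigenvectors give P = [[-1, -1], [1, 2]] with P⁻¹ = [[-2, -1], [1, 1]], and A = P·diag(-1, 3)·P⁻¹.
Then A⁶ = P·diag(1, 729)·P⁻¹ = [[-1, -729], [1, 1458]] · [[-2, -1], [1, 1]] = [[-727, -728], [1456, 1457]].

[[-727, -728], [1456, 1457]]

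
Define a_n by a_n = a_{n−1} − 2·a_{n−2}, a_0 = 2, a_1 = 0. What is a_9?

With companion matrix M = [[1, −2], [1, 0]], [a_n, a_{n−1}]ᵀ = M·[a_{n−1}, a_{n−2}]ᵀ, so [a_9, a_8]ᵀ = M^8·[a_1, a_0]ᵀ.
M^8 = [[−17, 6], [−3, −14]], giving [a_9, a_8]ᵀ = [[12], [−28]].

12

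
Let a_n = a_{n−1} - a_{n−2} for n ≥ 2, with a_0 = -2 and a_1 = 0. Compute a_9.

2

With companion matrix M = [[1, -1], [1, 0]], [a_n, a_{n−1}]ᵀ = M·[a_{n−1}, a_{n−2}]ᵀ, so [a_9, a_8]ᵀ = M^8·[a_1, a_0]ᵀ.
M^8 = [[0, -1], [1, -1]], giving [a_9, a_8]ᵀ = [[2], [2]].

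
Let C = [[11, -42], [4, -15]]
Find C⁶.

[[-4367, 15288], [-1456, 5097]]

tr C = -4 and det C = 3, so the characteristic polynomial is λ² − (-4)λ + (3) with roots -3 and -1.
Eigenvectors give P = [[-3, 7], [-1, 2]] with P⁻¹ = [[2, -7], [1, -3]], and C = P·diag(-3, -1)·P⁻¹.
Then C⁶ = P·diag(729, 1)·P⁻¹ = [[-2187, 7], [-729, 2]] · [[2, -7], [1, -3]] = [[-4367, 15288], [-1456, 5097]].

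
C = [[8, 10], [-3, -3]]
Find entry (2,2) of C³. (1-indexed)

-87

tr C = 5 and det C = 6, so the characteristic polynomial is λ² − (5)λ + (6) with roots 2 and 3.
Eigenvectors give P = [[-5, -2], [3, 1]] with P⁻¹ = [[1, 2], [-3, -5]], and C = P·diag(2, 3)·P⁻¹.
Then C³ = P·diag(8, 27)·P⁻¹ = [[-40, -54], [24, 27]] · [[1, 2], [-3, -5]] = [[122, 190], [-57, -87]].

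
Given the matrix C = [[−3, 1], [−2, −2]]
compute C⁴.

[[−1, −45], [90, −46]]

C² = [[7, −5], [10, 2]]
C³ = [[−11, 17], [−34, 6]]
C⁴ = [[−1, −45], [90, −46]]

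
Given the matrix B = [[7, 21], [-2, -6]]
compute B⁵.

B² = B (a projection; rank 1, trace 1), so B⁵ = B.

[[7, 21], [-2, -6]]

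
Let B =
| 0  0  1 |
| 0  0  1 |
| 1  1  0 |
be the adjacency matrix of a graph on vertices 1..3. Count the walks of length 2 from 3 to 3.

2

The number of length-2 walks from vertex 3 to vertex 3 is entry (3,3) of B^2, where B is the adjacency matrix.
B^2 = [[1, 1, 0], [1, 1, 0], [0, 0, 2]]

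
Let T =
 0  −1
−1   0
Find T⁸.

[[1, 0], [0, 1]]

T² = I (check: tr T = 0 and det T = −1), so T⁸ = I since 8 is even.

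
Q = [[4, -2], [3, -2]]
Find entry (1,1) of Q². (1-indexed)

10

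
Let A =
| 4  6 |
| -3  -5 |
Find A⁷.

tr A = -1 and det A = -2, so the characteristic polynomial is λ² − (-1)λ + (-2) with roots 1 and -2.
Eigenvectors give P = [[2, 1], [-1, -1]] with P⁻¹ = [[1, 1], [-1, -2]], and A = P·diag(1, -2)·P⁻¹.
Then A⁷ = P·diag(1, -128)·P⁻¹ = [[2, -128], [-1, 128]] · [[1, 1], [-1, -2]] = [[130, 258], [-129, -257]].

[[130, 258], [-129, -257]]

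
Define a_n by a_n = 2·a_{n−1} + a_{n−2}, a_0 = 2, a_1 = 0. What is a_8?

With companion matrix Q = [[2, 1], [1, 0]], [a_n, a_{n−1}]ᵀ = Q·[a_{n−1}, a_{n−2}]ᵀ, so [a_8, a_7]ᵀ = Q^7·[a_1, a_0]ᵀ.
Q^7 = [[408, 169], [169, 70]], giving [a_8, a_7]ᵀ = [[338], [140]].

338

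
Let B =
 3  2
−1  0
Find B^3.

[[15, 14], [−7, −6]]

B^2 = [[7, 6], [−3, −2]]
B^3 = [[15, 14], [−7, −6]]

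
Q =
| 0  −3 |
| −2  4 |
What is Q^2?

[[6, −12], [−8, 22]]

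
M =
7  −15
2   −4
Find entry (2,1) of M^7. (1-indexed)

tr M = 3 and det M = 2, so the characteristic polynomial is λ² − (3)λ + (2) with roots 1 and 2.
Eigenvectors give P = [[5, −3], [2, −1]] with P⁻¹ = [[−1, 3], [−2, 5]], and M = P·diag(1, 2)·P⁻¹.
Then M^7 = P·diag(1, 128)·P⁻¹ = [[5, −384], [2, −128]] · [[−1, 3], [−2, 5]] = [[763, −1905], [254, −634]].

254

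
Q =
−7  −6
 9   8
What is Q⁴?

[[−29, −30], [45, 46]]

tr Q = 1 and det Q = −2, so the characteristic polynomial is λ² − (1)λ + (−2) with roots 2 and −1.
Eigenvectors give P = [[−2, −1], [3, 1]] with P⁻¹ = [[1, 1], [−3, −2]], and Q = P·diag(2, −1)·P⁻¹.
Then Q⁴ = P·diag(16, 1)·P⁻¹ = [[−32, −1], [48, 1]] · [[1, 1], [−3, −2]] = [[−29, −30], [45, 46]].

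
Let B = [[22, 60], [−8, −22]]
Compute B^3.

tr B = 0 and det B = −4, so the characteristic polynomial is λ² − (0)λ + (−4) with roots −2 and 2.
Eigenvectors give P = [[−5, −3], [2, 1]] with P⁻¹ = [[1, 3], [−2, −5]], and B = P·diag(−2, 2)·P⁻¹.
Then B^3 = P·diag(−8, 8)·P⁻¹ = [[40, −24], [−16, 8]] · [[1, 3], [−2, −5]] = [[88, 240], [−32, −88]].

[[88, 240], [−32, −88]]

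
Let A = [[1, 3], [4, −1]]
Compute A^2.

[[13, 0], [0, 13]]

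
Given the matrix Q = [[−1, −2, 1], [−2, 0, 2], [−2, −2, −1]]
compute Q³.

Q² = [[3, 0, −6], [−2, 0, −4], [8, 6, −5]]
Q³ = [[9, 6, 9], [10, 12, 2], [−10, −6, 25]]

[[9, 6, 9], [10, 12, 2], [−10, −6, 25]]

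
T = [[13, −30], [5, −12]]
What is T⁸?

[[19171, −37830], [6305, −12354]]

tr T = 1 and det T = −6, so the characteristic polynomial is λ² − (1)λ + (−6) with roots 3 and −2.
Eigenvectors give P = [[3, 2], [1, 1]] with P⁻¹ = [[1, −2], [−1, 3]], and T = P·diag(3, −2)·P⁻¹.
Then T⁸ = P·diag(6561, 256)·P⁻¹ = [[19683, 512], [6561, 256]] · [[1, −2], [−1, 3]] = [[19171, −37830], [6305, −12354]].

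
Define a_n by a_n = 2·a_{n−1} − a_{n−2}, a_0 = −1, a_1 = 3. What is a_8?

31

With companion matrix Q = [[2, −1], [1, 0]], [a_n, a_{n−1}]ᵀ = Q·[a_{n−1}, a_{n−2}]ᵀ, so [a_8, a_7]ᵀ = Q^7·[a_1, a_0]ᵀ.
Q^7 = [[8, −7], [7, −6]], giving [a_8, a_7]ᵀ = [[31], [27]].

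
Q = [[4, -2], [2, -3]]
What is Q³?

Q² = [[12, -2], [2, 5]]
Q³ = [[44, -18], [18, -19]]

[[44, -18], [18, -19]]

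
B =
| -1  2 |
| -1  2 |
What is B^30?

B² = B (a projection; rank 1, trace 1), so B^30 = B.

[[-1, 2], [-1, 2]]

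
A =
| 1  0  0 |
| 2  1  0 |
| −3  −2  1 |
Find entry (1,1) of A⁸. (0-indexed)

A = I + N where N = [[0, 0, 0], [2, 0, 0], [−3, −2, 0]] is strictly lower-triangular, so N³ = 0.
(I + N)⁸ = I + 8·N + 28·N² = [[1, 0, 0], [16, 1, 0], [−136, −16, 1]].

1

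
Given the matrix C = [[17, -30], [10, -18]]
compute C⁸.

tr C = -1 and det C = -6, so the characteristic polynomial is λ² − (-1)λ + (-6) with roots 2 and -3.
Eigenvectors give P = [[2, -3], [1, -2]] with P⁻¹ = [[2, -3], [1, -2]], and C = P·diag(2, -3)·P⁻¹.
Then C⁸ = P·diag(256, 6561)·P⁻¹ = [[512, -19683], [256, -13122]] · [[2, -3], [1, -2]] = [[-18659, 37830], [-12610, 25476]].

[[-18659, 37830], [-12610, 25476]]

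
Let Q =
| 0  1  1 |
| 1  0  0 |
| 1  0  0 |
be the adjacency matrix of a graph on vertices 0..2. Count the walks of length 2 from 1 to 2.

1

The number of length-2 walks from vertex 1 to vertex 2 is entry (1,2) of Q², where Q is the adjacency matrix.
Q² = [[2, 0, 0], [0, 1, 1], [0, 1, 1]]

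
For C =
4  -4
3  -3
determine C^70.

C² = C (a projection; rank 1, trace 1), so C^70 = C.

[[4, -4], [3, -3]]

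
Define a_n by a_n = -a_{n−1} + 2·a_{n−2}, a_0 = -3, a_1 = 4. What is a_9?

1194

With companion matrix B = [[-1, 2], [1, 0]], [a_n, a_{n−1}]ᵀ = B·[a_{n−1}, a_{n−2}]ᵀ, so [a_9, a_8]ᵀ = B⁸·[a_1, a_0]ᵀ.
B⁸ = [[171, -170], [-85, 86]], giving [a_9, a_8]ᵀ = [[1194], [-598]].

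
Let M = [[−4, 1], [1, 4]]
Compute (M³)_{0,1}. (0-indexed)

M² = [[17, 0], [0, 17]]
M³ = [[−68, 17], [17, 68]]

17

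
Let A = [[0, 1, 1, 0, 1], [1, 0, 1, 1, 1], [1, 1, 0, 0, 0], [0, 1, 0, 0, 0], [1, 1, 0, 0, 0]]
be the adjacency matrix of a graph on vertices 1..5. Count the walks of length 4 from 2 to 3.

The number of length-4 walks from vertex 2 to vertex 3 is entry (2,3) of A⁴, where A is the adjacency matrix.
A² = [[3, 2, 1, 1, 1], [2, 4, 1, 0, 1], [1, 1, 2, 1, 2], [1, 0, 1, 1, 1], [1, 1, 2, 1, 2]]
A³ = [[4, 6, 5, 2, 5], [6, 4, 6, 4, 6], [5, 6, 2, 1, 2], [2, 4, 1, 0, 1], [5, 6, 2, 1, 2]]
A⁴ = [[16, 16, 10, 6, 10], [16, 22, 10, 4, 10], [10, 10, 11, 6, 11], [6, 4, 6, 4, 6], [10, 10, 11, 6, 11]]

10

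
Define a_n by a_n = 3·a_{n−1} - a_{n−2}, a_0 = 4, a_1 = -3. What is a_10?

-30631

With companion matrix M = [[3, -1], [1, 0]], [a_n, a_{n−1}]ᵀ = M·[a_{n−1}, a_{n−2}]ᵀ, so [a_10, a_9]ᵀ = M⁹·[a_1, a_0]ᵀ.
M⁹ = [[6765, -2584], [2584, -987]], giving [a_10, a_9]ᵀ = [[-30631], [-11700]].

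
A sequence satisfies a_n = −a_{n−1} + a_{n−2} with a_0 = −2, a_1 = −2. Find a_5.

−4

With companion matrix A = [[−1, 1], [1, 0]], [a_n, a_{n−1}]ᵀ = A·[a_{n−1}, a_{n−2}]ᵀ, so [a_5, a_4]ᵀ = A^4·[a_1, a_0]ᵀ.
A^4 = [[5, −3], [−3, 2]], giving [a_5, a_4]ᵀ = [[−4], [2]].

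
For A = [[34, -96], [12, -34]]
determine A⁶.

tr A = 0 and det A = -4, so the characteristic polynomial is λ² − (0)λ + (-4) with roots -2 and 2.
Eigenvectors give P = [[-8, 3], [-3, 1]] with P⁻¹ = [[1, -3], [3, -8]], and A = P·diag(-2, 2)·P⁻¹.
Then A⁶ = P·diag(64, 64)·P⁻¹ = [[-512, 192], [-192, 64]] · [[1, -3], [3, -8]] = [[64, 0], [0, 64]].

[[64, 0], [0, 64]]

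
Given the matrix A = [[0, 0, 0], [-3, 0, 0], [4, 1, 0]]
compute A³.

A is strictly triangular, hence nilpotent: A³ = 0, so A³ = 0.

[[0, 0, 0], [0, 0, 0], [0, 0, 0]]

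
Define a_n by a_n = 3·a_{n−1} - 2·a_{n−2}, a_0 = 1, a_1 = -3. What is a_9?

-2043

With companion matrix M = [[3, -2], [1, 0]], [a_n, a_{n−1}]ᵀ = M·[a_{n−1}, a_{n−2}]ᵀ, so [a_9, a_8]ᵀ = M^8·[a_1, a_0]ᵀ.
M^8 = [[511, -510], [255, -254]], giving [a_9, a_8]ᵀ = [[-2043], [-1019]].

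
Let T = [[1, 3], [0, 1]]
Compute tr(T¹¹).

2

T = I + N where N = [[0, 3], [0, 0]] is strictly upper-triangular, so N² = 0.
(I + N)¹¹ = I + 11·N = [[1, 33], [0, 1]].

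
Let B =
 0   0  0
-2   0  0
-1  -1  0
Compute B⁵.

[[0, 0, 0], [0, 0, 0], [0, 0, 0]]

B is strictly triangular, hence nilpotent: B³ = 0, so B⁵ = 0.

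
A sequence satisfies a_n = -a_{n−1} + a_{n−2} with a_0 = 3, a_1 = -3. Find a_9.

-165

With companion matrix Q = [[-1, 1], [1, 0]], [a_n, a_{n−1}]ᵀ = Q·[a_{n−1}, a_{n−2}]ᵀ, so [a_9, a_8]ᵀ = Q^8·[a_1, a_0]ᵀ.
Q^8 = [[34, -21], [-21, 13]], giving [a_9, a_8]ᵀ = [[-165], [102]].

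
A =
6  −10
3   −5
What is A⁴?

A² = A (a projection; rank 1, trace 1), so A⁴ = A.

[[6, −10], [3, −5]]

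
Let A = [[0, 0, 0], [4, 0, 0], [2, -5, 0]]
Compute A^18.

A is strictly triangular, hence nilpotent: A^3 = 0, so A^18 = 0.

[[0, 0, 0], [0, 0, 0], [0, 0, 0]]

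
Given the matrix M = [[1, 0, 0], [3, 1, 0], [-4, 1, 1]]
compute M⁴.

M = I + N where N = [[0, 0, 0], [3, 0, 0], [-4, 1, 0]] is strictly lower-triangular, so N³ = 0.
(I + N)⁴ = I + 4·N + 6·N² = [[1, 0, 0], [12, 1, 0], [2, 4, 1]].

[[1, 0, 0], [12, 1, 0], [2, 4, 1]]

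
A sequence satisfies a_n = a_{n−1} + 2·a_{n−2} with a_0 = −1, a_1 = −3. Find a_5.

−43

With companion matrix B = [[1, 2], [1, 0]], [a_n, a_{n−1}]ᵀ = B·[a_{n−1}, a_{n−2}]ᵀ, so [a_5, a_4]ᵀ = B⁴·[a_1, a_0]ᵀ.
B⁴ = [[11, 10], [5, 6]], giving [a_5, a_4]ᵀ = [[−43], [−21]].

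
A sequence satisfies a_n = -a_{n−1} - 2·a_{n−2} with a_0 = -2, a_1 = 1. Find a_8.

31

With companion matrix A = [[-1, -2], [1, 0]], [a_n, a_{n−1}]ᵀ = A·[a_{n−1}, a_{n−2}]ᵀ, so [a_8, a_7]ᵀ = A^7·[a_1, a_0]ᵀ.
A^7 = [[3, -14], [7, 10]], giving [a_8, a_7]ᵀ = [[31], [-13]].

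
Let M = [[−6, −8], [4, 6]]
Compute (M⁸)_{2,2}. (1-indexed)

256

tr M = 0 and det M = −4, so the characteristic polynomial is λ² − (0)λ + (−4) with roots 2 and −2.
Eigenvectors give P = [[1, −2], [−1, 1]] with P⁻¹ = [[−1, −2], [−1, −1]], and M = P·diag(2, −2)·P⁻¹.
Then M⁸ = P·diag(256, 256)·P⁻¹ = [[256, −512], [−256, 256]] · [[−1, −2], [−1, −1]] = [[256, 0], [0, 256]].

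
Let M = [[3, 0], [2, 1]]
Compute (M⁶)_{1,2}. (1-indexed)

0

tr M = 4 and det M = 3, so the characteristic polynomial is λ² − (4)λ + (3) with roots 3 and 1.
Eigenvectors give P = [[−1, 0], [−1, 1]] with P⁻¹ = [[−1, 0], [−1, 1]], and M = P·diag(3, 1)·P⁻¹.
Then M⁶ = P·diag(729, 1)·P⁻¹ = [[−729, 0], [−729, 1]] · [[−1, 0], [−1, 1]] = [[729, 0], [728, 1]].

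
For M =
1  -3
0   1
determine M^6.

[[1, -18], [0, 1]]

M = I + N where N = [[0, -3], [0, 0]] is strictly upper-triangular, so N^2 = 0.
(I + N)^6 = I + 6·N = [[1, -18], [0, 1]].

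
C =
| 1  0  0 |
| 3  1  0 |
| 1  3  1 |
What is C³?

[[1, 0, 0], [9, 1, 0], [30, 9, 1]]

C = I + N where N = [[0, 0, 0], [3, 0, 0], [1, 3, 0]] is strictly lower-triangular, so N³ = 0.
(I + N)³ = I + 3·N + 3·N² = [[1, 0, 0], [9, 1, 0], [30, 9, 1]].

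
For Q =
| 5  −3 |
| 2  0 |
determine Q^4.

[[211, −195], [130, −114]]

tr Q = 5 and det Q = 6, so the characteristic polynomial is λ² − (5)λ + (6) with roots 3 and 2.
Eigenvectors give P = [[3, −1], [2, −1]] with P⁻¹ = [[1, −1], [2, −3]], and Q = P·diag(3, 2)·P⁻¹.
Then Q^4 = P·diag(81, 16)·P⁻¹ = [[243, −16], [162, −16]] · [[1, −1], [2, −3]] = [[211, −195], [130, −114]].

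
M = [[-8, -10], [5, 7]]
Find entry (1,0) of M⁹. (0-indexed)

tr M = -1 and det M = -6, so the characteristic polynomial is λ² − (-1)λ + (-6) with roots -3 and 2.
Eigenvectors give P = [[2, 1], [-1, -1]] with P⁻¹ = [[1, 1], [-1, -2]], and M = P·diag(-3, 2)·P⁻¹.
Then M⁹ = P·diag(-19683, 512)·P⁻¹ = [[-39366, 512], [19683, -512]] · [[1, 1], [-1, -2]] = [[-39878, -40390], [20195, 20707]].

20195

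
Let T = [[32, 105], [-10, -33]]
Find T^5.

tr T = -1 and det T = -6, so the characteristic polynomial is λ² − (-1)λ + (-6) with roots -3 and 2.
Eigenvectors give P = [[-3, 7], [1, -2]] with P⁻¹ = [[2, 7], [1, 3]], and T = P·diag(-3, 2)·P⁻¹.
Then T^5 = P·diag(-243, 32)·P⁻¹ = [[729, 224], [-243, -64]] · [[2, 7], [1, 3]] = [[1682, 5775], [-550, -1893]].

[[1682, 5775], [-550, -1893]]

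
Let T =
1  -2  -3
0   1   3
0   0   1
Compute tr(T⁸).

T = I + N where N = [[0, -2, -3], [0, 0, 3], [0, 0, 0]] is strictly upper-triangular, so N³ = 0.
(I + N)⁸ = I + 8·N + 28·N² = [[1, -16, -192], [0, 1, 24], [0, 0, 1]].

3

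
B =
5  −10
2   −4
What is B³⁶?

B² = B (a projection; rank 1, trace 1), so B³⁶ = B.

[[5, −10], [2, −4]]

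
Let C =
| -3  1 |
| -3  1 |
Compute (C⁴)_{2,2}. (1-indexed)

C² = [[6, -2], [6, -2]]
C³ = [[-12, 4], [-12, 4]]
C⁴ = [[24, -8], [24, -8]]

-8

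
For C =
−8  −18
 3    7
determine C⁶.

[[190, 378], [−63, −125]]

tr C = −1 and det C = −2, so the characteristic polynomial is λ² − (−1)λ + (−2) with roots 1 and −2.
Eigenvectors give P = [[2, 3], [−1, −1]] with P⁻¹ = [[−1, −3], [1, 2]], and C = P·diag(1, −2)·P⁻¹.
Then C⁶ = P·diag(1, 64)·P⁻¹ = [[2, 192], [−1, −64]] · [[−1, −3], [1, 2]] = [[190, 378], [−63, −125]].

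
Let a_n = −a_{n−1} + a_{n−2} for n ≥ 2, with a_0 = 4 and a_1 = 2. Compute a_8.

With companion matrix C = [[−1, 1], [1, 0]], [a_n, a_{n−1}]ᵀ = C·[a_{n−1}, a_{n−2}]ᵀ, so [a_8, a_7]ᵀ = C^7·[a_1, a_0]ᵀ.
C^7 = [[−21, 13], [13, −8]], giving [a_8, a_7]ᵀ = [[10], [−6]].

10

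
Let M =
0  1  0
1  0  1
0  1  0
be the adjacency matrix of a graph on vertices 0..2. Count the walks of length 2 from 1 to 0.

The number of length-2 walks from vertex 1 to vertex 0 is entry (1,0) of M², where M is the adjacency matrix.
M² = [[1, 0, 1], [0, 2, 0], [1, 0, 1]]

0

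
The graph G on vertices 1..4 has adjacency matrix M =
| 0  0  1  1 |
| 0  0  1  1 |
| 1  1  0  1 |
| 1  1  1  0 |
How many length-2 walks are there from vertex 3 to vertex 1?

The number of length-2 walks from vertex 3 to vertex 1 is entry (3,1) of M², where M is the adjacency matrix.
M² = [[2, 2, 1, 1], [2, 2, 1, 1], [1, 1, 3, 2], [1, 1, 2, 3]]

1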